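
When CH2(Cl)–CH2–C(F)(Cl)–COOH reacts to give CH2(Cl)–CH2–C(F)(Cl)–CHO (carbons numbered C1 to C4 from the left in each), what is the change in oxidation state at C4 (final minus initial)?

-2

Before: C4 has 1 bond to C, 3 bonds to O → oxidation state +3.
After: C4 has 1 bond to C, 1 bond to H, 2 bonds to O → oxidation state +1.
Δ = +1 − (+3) = -2, so this is a reduction at C4.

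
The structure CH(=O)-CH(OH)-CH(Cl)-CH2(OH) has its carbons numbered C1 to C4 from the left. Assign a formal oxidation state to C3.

Count +1 for every bond to an atom more electronegative than carbon and −1 for every bond to one less electronegative; C–C bonds are 0.
C3 has one bond to C (0), one bond to C (0), one bond to H (-1), one bond to Cl (+1).
Oxidation state = 0 + 0 − 1 + 1 = 0.

0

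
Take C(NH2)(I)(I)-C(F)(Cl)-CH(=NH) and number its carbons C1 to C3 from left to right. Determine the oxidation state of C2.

C2 has one bond to C (0), one bond to C (0), one bond to F (+1), one bond to Cl (+1).
Oxidation state = 0 + 0 + 1 + 1 = +2.

+2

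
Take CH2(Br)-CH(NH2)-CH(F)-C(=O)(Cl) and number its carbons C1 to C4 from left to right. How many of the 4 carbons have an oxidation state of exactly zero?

2

Tallying each carbon's bonds:
C1: 1C, 2H, 1Br → 0 − 2 + 1 = -1
C2: 2C, 1H, 1N → 0 − 1 + 1 = 0
C3: 2C, 1H, 1F → 0 − 1 + 1 = 0
C4: 1C, 2O, 1Cl → 0 + 2 + 1 = +3
2 carbons (C2, C3) meet the condition.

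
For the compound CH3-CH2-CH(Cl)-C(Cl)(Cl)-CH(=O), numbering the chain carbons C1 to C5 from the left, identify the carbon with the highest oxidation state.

C4

Each bond to a more electronegative atom (O, N, halogen) counts +1, each bond to a less electronegative atom (H, metal, B, Si) counts −1, and each C–C bond counts 0. Tallying each carbon:
C1: 1C, 3H → 0 − 3 = -3
C2: 2C, 2H → 0 − 2 = -2
C3: 2C, 1H, 1Cl → 0 − 1 + 1 = 0
C4: 2C, 2Cl → 0 + 2 = +2
C5: 1C, 1H, 2O → 0 − 1 + 2 = +1
The most oxidised carbon is C4 at +2.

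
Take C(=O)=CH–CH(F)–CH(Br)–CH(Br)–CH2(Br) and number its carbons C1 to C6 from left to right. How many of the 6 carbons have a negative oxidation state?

2

Tallying each carbon's bonds:
C1: 2C, 2O → 0 + 2 = +2
C2: 3C, 1H → 0 − 1 = -1
C3: 2C, 1H, 1F → 0 − 1 + 1 = 0
C4: 2C, 1H, 1Br → 0 − 1 + 1 = 0
C5: 2C, 1H, 1Br → 0 − 1 + 1 = 0
C6: 1C, 2H, 1Br → 0 − 2 + 1 = -1
2 carbons (C2, C6) meet the condition.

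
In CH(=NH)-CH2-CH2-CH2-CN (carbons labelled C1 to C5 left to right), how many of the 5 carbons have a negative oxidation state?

3

Tallying each carbon's bonds:
C1: 1C, 1H, 2N → 0 − 1 + 2 = +1
C2: 2C, 2H → 0 − 2 = -2
C3: 2C, 2H → 0 − 2 = -2
C4: 2C, 2H → 0 − 2 = -2
C5: 1C, 3N → 0 + 3 = +3
3 carbons (C2, C3, C4) meet the condition.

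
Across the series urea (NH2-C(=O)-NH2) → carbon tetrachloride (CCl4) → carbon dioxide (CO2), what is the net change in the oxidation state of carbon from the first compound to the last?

Carbon oxidation states along the series — urea: +4, carbon tetrachloride: +4, carbon dioxide: +4.
Net change = +4 − (+4) = 0.

0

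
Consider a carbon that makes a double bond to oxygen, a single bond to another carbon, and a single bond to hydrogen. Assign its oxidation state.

+1

The carbon has one bond to C (0), one bond to H (-1), a double bond to O (2×+1 = +2).
Oxidation state = 0 − 1 + 2 = +1.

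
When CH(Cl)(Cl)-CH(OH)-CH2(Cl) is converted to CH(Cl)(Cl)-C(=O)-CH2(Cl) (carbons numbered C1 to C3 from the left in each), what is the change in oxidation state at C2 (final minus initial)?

+2

Before: C2 has 2 bonds to C, 1 bond to H, 1 bond to O → oxidation state 0.
After: C2 has 2 bonds to C, 2 bonds to O → oxidation state +2.
Δ = +2 − (0) = +2, so this is an oxidation at C2.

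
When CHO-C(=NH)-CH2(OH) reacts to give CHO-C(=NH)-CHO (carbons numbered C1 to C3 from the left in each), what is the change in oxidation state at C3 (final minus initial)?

+2

Before: C3 has 1 bond to C, 2 bonds to H, 1 bond to O → oxidation state -1.
After: C3 has 1 bond to C, 1 bond to H, 2 bonds to O → oxidation state +1.
Δ = +1 − (-1) = +2, so this is an oxidation at C3.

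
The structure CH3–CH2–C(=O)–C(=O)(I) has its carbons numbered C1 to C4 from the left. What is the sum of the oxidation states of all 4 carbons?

Tallying each carbon's bonds:
C1: 1C, 3H → 0 − 3 = -3
C2: 2C, 2H → 0 − 2 = -2
C3: 2C, 2O → 0 + 2 = +2
C4: 1C, 2O, 1I → 0 + 2 + 1 = +3
Sum = -3 − 2 + 2 + 3 = 0.

0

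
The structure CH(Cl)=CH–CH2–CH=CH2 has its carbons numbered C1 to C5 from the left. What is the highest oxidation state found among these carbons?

0

Assign +1 per bond to O/N/halogen, −1 per bond to H or an electropositive element, and 0 per bond to carbon. Tallying each carbon:
C1: 2C, 1H, 1Cl → 0 − 1 + 1 = 0
C2: 3C, 1H → 0 − 1 = -1
C3: 2C, 2H → 0 − 2 = -2
C4: 3C, 1H → 0 − 1 = -1
C5: 2C, 2H → 0 − 2 = -2
The highest value is 0.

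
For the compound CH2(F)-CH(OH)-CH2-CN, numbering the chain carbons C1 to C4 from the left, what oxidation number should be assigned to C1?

C1 has one bond to C (0), one bond to H (-1), one bond to H (-1), one bond to F (+1).
Oxidation state = 0 − 1 − 1 + 1 = -1.

-1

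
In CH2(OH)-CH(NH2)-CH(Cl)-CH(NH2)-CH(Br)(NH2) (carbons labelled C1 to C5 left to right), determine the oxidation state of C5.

+1

Bonds to more-electronegative neighbours contribute +1 each, bonds to H or metals contribute −1 each, and C–C bonds contribute 0.
C5 has one bond to C (0), one bond to H (-1), one bond to Br (+1), one bond to N (+1).
Oxidation state = 0 − 1 + 1 + 1 = +1.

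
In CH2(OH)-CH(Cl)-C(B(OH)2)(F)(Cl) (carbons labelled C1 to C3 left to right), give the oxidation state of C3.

+1

C3 has one bond to C (0), one bond to B (-1), one bond to F (+1), one bond to Cl (+1).
Oxidation state = 0 − 1 + 1 + 1 = +1.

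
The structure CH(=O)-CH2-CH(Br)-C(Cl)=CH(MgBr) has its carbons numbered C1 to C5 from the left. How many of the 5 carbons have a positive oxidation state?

Tallying each carbon's bonds:
C1: 1C, 1H, 2O → 0 − 1 + 2 = +1
C2: 2C, 2H → 0 − 2 = -2
C3: 2C, 1H, 1Br → 0 − 1 + 1 = 0
C4: 3C, 1Cl → 0 + 1 = +1
C5: 2C, 1H, 1Mg → 0 − 1 − 1 = -2
2 carbons (C1, C4) meet the condition.

2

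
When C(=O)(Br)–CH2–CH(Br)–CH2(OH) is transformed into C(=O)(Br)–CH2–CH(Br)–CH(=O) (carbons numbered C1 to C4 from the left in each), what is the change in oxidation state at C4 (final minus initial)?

Before: C4 has 1 bond to C, 2 bonds to H, 1 bond to O → oxidation state -1.
After: C4 has 1 bond to C, 1 bond to H, 2 bonds to O → oxidation state +1.
Δ = +1 − (-1) = +2, so this is an oxidation at C4.

+2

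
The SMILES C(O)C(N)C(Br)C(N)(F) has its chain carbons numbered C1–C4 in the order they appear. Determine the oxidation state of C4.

+1

C4 has one bond to C (0), one bond to H (-1), one bond to N (+1), one bond to F (+1).
Oxidation state = 0 − 1 + 1 + 1 = +1.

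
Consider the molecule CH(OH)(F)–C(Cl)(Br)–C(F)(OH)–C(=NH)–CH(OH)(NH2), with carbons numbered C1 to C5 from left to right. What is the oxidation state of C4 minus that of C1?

C4: 2C, 2N → 0 + 2 = +2
C1: 1C, 1H, 1O, 1F → 0 − 1 + 1 + 1 = +1
Difference: +2 − (+1) = +1.

+1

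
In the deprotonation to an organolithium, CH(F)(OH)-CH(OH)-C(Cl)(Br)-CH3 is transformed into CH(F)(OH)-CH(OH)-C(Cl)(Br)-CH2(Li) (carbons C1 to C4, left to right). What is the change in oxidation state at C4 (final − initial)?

0

Before: C4 has 1 bond to C, 3 bonds to H → oxidation state -3.
After: C4 has 1 bond to C, 2 bonds to H, 1 bond to Li → oxidation state -3.
Δ = -3 − (-3) = 0, so no net redox change at C4.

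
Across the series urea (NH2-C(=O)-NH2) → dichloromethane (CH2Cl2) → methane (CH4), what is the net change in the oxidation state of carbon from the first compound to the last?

Carbon oxidation states along the series — urea: +4, dichloromethane: 0, methane: -4.
Net change = -4 − (+4) = -8.

-8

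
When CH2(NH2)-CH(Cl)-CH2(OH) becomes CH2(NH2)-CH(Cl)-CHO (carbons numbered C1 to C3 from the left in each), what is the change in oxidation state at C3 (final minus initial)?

Before: C3 has 1 bond to C, 2 bonds to H, 1 bond to O → oxidation state -1.
After: C3 has 1 bond to C, 1 bond to H, 2 bonds to O → oxidation state +1.
Δ = +1 − (-1) = +2, so this is an oxidation at C3.

+2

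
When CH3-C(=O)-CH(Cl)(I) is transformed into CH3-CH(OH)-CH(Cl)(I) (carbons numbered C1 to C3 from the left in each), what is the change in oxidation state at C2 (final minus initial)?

Before: C2 has 2 bonds to C, 2 bonds to O → oxidation state +2.
After: C2 has 2 bonds to C, 1 bond to H, 1 bond to O → oxidation state 0.
Δ = 0 − (+2) = -2, so this is a reduction at C2.

-2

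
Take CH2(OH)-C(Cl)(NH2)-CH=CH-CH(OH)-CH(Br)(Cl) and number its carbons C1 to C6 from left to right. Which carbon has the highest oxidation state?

C2

Bonds to more-electronegative neighbours contribute +1 each, bonds to H or metals contribute −1 each, and C–C bonds contribute 0. Tallying each carbon:
C1: 1C, 2H, 1O → 0 − 2 + 1 = -1
C2: 2C, 1N, 1Cl → 0 + 1 + 1 = +2
C3: 3C, 1H → 0 − 1 = -1
C4: 3C, 1H → 0 − 1 = -1
C5: 2C, 1H, 1O → 0 − 1 + 1 = 0
C6: 1C, 1H, 1Cl, 1Br → 0 − 1 + 1 + 1 = +1
The most oxidised carbon is C2 at +2.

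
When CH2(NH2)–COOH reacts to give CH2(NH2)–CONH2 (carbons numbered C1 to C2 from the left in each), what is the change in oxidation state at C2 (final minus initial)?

0

Before: C2 has 1 bond to C, 3 bonds to O → oxidation state +3.
After: C2 has 1 bond to C, 2 bonds to O, 1 bond to N → oxidation state +3.
Δ = +3 − (+3) = 0, so no net redox change at C2.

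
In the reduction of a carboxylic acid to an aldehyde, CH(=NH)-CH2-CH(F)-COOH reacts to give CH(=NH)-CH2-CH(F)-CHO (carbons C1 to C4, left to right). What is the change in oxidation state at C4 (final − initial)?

-2

Before: C4 has 1 bond to C, 3 bonds to O → oxidation state +3.
After: C4 has 1 bond to C, 1 bond to H, 2 bonds to O → oxidation state +1.
Δ = +1 − (+3) = -2, so this is a reduction at C4.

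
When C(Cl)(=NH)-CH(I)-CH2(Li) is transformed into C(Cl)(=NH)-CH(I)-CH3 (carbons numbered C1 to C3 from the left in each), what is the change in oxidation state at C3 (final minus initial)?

Before: C3 has 1 bond to C, 2 bonds to H, 1 bond to Li → oxidation state -3.
After: C3 has 1 bond to C, 3 bonds to H → oxidation state -3.
Δ = -3 − (-3) = 0, so no net redox change at C3.

0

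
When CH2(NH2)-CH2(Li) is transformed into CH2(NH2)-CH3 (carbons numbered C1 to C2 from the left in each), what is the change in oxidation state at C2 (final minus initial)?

0

Before: C2 has 1 bond to C, 2 bonds to H, 1 bond to Li → oxidation state -3.
After: C2 has 1 bond to C, 3 bonds to H → oxidation state -3.
Δ = -3 − (-3) = 0, so no net redox change at C2.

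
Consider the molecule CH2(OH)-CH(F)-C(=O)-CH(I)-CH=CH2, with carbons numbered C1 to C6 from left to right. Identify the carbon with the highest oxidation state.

C3

Tallying each carbon's bonds:
C1: 1C, 2H, 1O → 0 − 2 + 1 = -1
C2: 2C, 1H, 1F → 0 − 1 + 1 = 0
C3: 2C, 2O → 0 + 2 = +2
C4: 2C, 1H, 1I → 0 − 1 + 1 = 0
C5: 3C, 1H → 0 − 1 = -1
C6: 2C, 2H → 0 − 2 = -2
The most oxidised carbon is C3 at +2.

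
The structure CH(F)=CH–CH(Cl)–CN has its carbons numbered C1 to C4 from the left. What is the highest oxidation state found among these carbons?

+3

Tallying each carbon's bonds:
C1: 2C, 1H, 1F → 0 − 1 + 1 = 0
C2: 3C, 1H → 0 − 1 = -1
C3: 2C, 1H, 1Cl → 0 − 1 + 1 = 0
C4: 1C, 3N → 0 + 3 = +3
The highest value is +3.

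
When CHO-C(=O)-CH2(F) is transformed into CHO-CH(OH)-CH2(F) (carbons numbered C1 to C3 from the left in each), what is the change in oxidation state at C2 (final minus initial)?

-2

Before: C2 has 2 bonds to C, 2 bonds to O → oxidation state +2.
After: C2 has 2 bonds to C, 1 bond to H, 1 bond to O → oxidation state 0.
Δ = 0 − (+2) = -2, so this is a reduction at C2.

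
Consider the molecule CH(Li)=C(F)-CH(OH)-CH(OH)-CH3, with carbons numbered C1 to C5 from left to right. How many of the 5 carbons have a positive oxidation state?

Count +1 for every bond to an atom more electronegative than carbon and −1 for every bond to one less electronegative; C–C bonds are 0. Tallying each carbon:
C1: 2C, 1H, 1Li → 0 − 1 − 1 = -2
C2: 3C, 1F → 0 + 1 = +1
C3: 2C, 1H, 1O → 0 − 1 + 1 = 0
C4: 2C, 1H, 1O → 0 − 1 + 1 = 0
C5: 1C, 3H → 0 − 3 = -3
1 carbon (C2) meets the condition.

1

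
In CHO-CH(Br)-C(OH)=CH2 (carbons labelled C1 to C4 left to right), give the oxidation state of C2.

0

C2 has one bond to C (0), one bond to C (0), one bond to Br (+1), one bond to H (-1).
Oxidation state = 0 + 0 + 1 − 1 = 0.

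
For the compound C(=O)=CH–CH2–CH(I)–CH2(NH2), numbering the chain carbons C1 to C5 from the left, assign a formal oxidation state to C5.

Bonds to more-electronegative neighbours contribute +1 each, bonds to H or metals contribute −1 each, and C–C bonds contribute 0.
C5 has one bond to C (0), one bond to H (-1), one bond to N (+1), one bond to H (-1).
Oxidation state = 0 − 1 + 1 − 1 = -1.

-1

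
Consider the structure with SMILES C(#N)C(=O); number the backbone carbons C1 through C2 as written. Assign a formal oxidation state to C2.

Bonds to more-electronegative neighbours contribute +1 each, bonds to H or metals contribute −1 each, and C–C bonds contribute 0.
C2 has one bond to C (0), a double bond to O (2×+1 = +2), one bond to H (-1).
Oxidation state = 0 + 2 − 1 = +1.

+1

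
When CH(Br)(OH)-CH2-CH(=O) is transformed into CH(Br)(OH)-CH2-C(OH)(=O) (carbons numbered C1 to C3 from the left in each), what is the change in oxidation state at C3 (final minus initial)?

+2

Before: C3 has 1 bond to C, 1 bond to H, 2 bonds to O → oxidation state +1.
After: C3 has 1 bond to C, 3 bonds to O → oxidation state +3.
Δ = +3 − (+1) = +2, so this is an oxidation at C3.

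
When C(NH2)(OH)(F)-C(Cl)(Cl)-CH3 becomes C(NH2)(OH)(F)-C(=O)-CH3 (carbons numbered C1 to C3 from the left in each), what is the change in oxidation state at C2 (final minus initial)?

Before: C2 has 2 bonds to C, 2 bonds to Cl → oxidation state +2.
After: C2 has 2 bonds to C, 2 bonds to O → oxidation state +2.
Δ = +2 − (+2) = 0, so no net redox change at C2.

0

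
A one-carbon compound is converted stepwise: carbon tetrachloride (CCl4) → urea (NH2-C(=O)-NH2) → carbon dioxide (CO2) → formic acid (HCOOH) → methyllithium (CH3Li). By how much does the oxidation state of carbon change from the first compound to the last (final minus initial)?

Carbon oxidation states along the series — carbon tetrachloride: +4, urea: +4, carbon dioxide: +4, formic acid: +2, methyllithium: -4.
Net change = -4 − (+4) = -8.

-8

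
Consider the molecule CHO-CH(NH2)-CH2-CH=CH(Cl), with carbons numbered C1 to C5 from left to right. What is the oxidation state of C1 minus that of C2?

C1: 1C, 1H, 2O → 0 − 1 + 2 = +1
C2: 2C, 1H, 1N → 0 − 1 + 1 = 0
Difference: +1 − (0) = +1.

+1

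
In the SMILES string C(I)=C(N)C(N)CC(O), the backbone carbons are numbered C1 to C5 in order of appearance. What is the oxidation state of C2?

+1

C2 has a double bond to C (2×0 = 0), one bond to C (0), one bond to N (+1).
Oxidation state = 0 + 0 + 1 = +1.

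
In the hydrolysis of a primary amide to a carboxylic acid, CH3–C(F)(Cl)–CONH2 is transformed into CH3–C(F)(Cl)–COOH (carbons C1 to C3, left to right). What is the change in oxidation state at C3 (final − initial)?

Before: C3 has 1 bond to C, 2 bonds to O, 1 bond to N → oxidation state +3.
After: C3 has 1 bond to C, 3 bonds to O → oxidation state +3.
Δ = +3 − (+3) = 0, so no net redox change at C3.

0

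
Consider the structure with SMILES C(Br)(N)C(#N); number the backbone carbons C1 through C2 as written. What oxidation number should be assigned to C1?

C1 has one bond to C (0), one bond to Br (+1), one bond to H (-1), one bond to N (+1).
Oxidation state = 0 + 1 − 1 + 1 = +1.

+1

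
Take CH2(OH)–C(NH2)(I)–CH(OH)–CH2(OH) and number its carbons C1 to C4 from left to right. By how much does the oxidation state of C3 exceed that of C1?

C3: 2C, 1H, 1O → 0 − 1 + 1 = 0
C1: 1C, 2H, 1O → 0 − 2 + 1 = -1
Difference: 0 − (-1) = +1.

+1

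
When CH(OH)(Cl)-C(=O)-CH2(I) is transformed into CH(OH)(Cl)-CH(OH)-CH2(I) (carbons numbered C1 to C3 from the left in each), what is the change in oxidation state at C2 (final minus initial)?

Before: C2 has 2 bonds to C, 2 bonds to O → oxidation state +2.
After: C2 has 2 bonds to C, 1 bond to H, 1 bond to O → oxidation state 0.
Δ = 0 − (+2) = -2, so this is a reduction at C2.

-2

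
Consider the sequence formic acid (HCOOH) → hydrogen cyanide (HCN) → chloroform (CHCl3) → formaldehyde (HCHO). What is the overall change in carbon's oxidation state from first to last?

Carbon oxidation states along the series — formic acid: +2, hydrogen cyanide: +2, chloroform: +2, formaldehyde: 0.
Net change = 0 − (+2) = -2.

-2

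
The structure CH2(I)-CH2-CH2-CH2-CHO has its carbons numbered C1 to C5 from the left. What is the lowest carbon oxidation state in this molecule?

Each bond to a more electronegative atom (O, N, halogen) counts +1, each bond to a less electronegative atom (H, metal, B, Si) counts −1, and each C–C bond counts 0. Tallying each carbon:
C1: 1C, 2H, 1I → 0 − 2 + 1 = -1
C2: 2C, 2H → 0 − 2 = -2
C3: 2C, 2H → 0 − 2 = -2
C4: 2C, 2H → 0 − 2 = -2
C5: 1C, 1H, 2O → 0 − 1 + 2 = +1
The lowest value is -2.

-2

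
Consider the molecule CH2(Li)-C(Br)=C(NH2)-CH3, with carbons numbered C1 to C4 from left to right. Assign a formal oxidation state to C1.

-3

Each bond to a more electronegative atom (O, N, halogen) counts +1, each bond to a less electronegative atom (H, metal, B, Si) counts −1, and each C–C bond counts 0.
C1 has one bond to C (0), one bond to H (-1), one bond to H (-1), one bond to Li (-1).
Oxidation state = 0 − 1 − 1 − 1 = -3.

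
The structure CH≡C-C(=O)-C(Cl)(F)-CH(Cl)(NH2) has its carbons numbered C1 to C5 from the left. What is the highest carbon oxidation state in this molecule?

+2

Tallying each carbon's bonds:
C1: 3C, 1H → 0 − 1 = -1
C2: 4C → 0 = 0
C3: 2C, 2O → 0 + 2 = +2
C4: 2C, 1F, 1Cl → 0 + 1 + 1 = +2
C5: 1C, 1H, 1N, 1Cl → 0 − 1 + 1 + 1 = +1
The highest value is +2.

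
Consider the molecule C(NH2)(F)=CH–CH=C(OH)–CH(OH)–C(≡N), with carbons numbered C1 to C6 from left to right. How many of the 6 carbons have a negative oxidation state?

Tallying each carbon's bonds:
C1: 2C, 1N, 1F → 0 + 1 + 1 = +2
C2: 3C, 1H → 0 − 1 = -1
C3: 3C, 1H → 0 − 1 = -1
C4: 3C, 1O → 0 + 1 = +1
C5: 2C, 1H, 1O → 0 − 1 + 1 = 0
C6: 1C, 3N → 0 + 3 = +3
2 carbons (C2, C3) meet the condition.

2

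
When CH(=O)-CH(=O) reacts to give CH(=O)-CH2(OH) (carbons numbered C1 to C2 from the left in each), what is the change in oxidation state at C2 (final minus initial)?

Before: C2 has 1 bond to C, 1 bond to H, 2 bonds to O → oxidation state +1.
After: C2 has 1 bond to C, 2 bonds to H, 1 bond to O → oxidation state -1.
Δ = -1 − (+1) = -2, so this is a reduction at C2.

-2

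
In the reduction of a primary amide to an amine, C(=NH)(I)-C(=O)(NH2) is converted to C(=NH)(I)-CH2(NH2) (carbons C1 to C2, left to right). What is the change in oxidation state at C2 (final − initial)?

-4

Before: C2 has 1 bond to C, 2 bonds to O, 1 bond to N → oxidation state +3.
After: C2 has 1 bond to C, 2 bonds to H, 1 bond to N → oxidation state -1.
Δ = -1 − (+3) = -4, so this is a reduction at C2.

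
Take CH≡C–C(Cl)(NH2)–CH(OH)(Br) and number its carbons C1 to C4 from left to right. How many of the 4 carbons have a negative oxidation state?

Bonds to more-electronegative neighbours contribute +1 each, bonds to H or metals contribute −1 each, and C–C bonds contribute 0. Tallying each carbon:
C1: 3C, 1H → 0 − 1 = -1
C2: 4C → 0 = 0
C3: 2C, 1N, 1Cl → 0 + 1 + 1 = +2
C4: 1C, 1H, 1O, 1Br → 0 − 1 + 1 + 1 = +1
1 carbon (C1) meets the condition.

1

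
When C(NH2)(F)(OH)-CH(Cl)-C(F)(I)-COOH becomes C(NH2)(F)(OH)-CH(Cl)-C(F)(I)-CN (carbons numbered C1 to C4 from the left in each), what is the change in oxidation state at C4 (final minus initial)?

Before: C4 has 1 bond to C, 3 bonds to O → oxidation state +3.
After: C4 has 1 bond to C, 3 bonds to N → oxidation state +3.
Δ = +3 − (+3) = 0, so no net redox change at C4.

0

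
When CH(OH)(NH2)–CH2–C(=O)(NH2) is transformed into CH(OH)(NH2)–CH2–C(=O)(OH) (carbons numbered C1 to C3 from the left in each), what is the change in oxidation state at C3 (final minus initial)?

0

Before: C3 has 1 bond to C, 2 bonds to O, 1 bond to N → oxidation state +3.
After: C3 has 1 bond to C, 3 bonds to O → oxidation state +3.
Δ = +3 − (+3) = 0, so no net redox change at C3.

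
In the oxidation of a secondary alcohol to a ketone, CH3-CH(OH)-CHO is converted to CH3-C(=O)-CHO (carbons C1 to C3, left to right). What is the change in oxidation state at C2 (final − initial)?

+2

Before: C2 has 2 bonds to C, 1 bond to H, 1 bond to O → oxidation state 0.
After: C2 has 2 bonds to C, 2 bonds to O → oxidation state +2.
Δ = +2 − (0) = +2, so this is an oxidation at C2.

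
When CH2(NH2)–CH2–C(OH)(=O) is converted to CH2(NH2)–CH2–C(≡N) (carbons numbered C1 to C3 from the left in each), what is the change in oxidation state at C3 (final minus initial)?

0

Before: C3 has 1 bond to C, 3 bonds to O → oxidation state +3.
After: C3 has 1 bond to C, 3 bonds to N → oxidation state +3.
Δ = +3 − (+3) = 0, so no net redox change at C3.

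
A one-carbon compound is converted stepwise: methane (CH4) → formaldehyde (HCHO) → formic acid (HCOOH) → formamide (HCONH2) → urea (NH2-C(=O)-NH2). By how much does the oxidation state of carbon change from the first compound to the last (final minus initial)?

+8

Carbon oxidation states along the series — methane: -4, formaldehyde: 0, formic acid: +2, formamide: +2, urea: +4.
Net change = +4 − (-4) = +8.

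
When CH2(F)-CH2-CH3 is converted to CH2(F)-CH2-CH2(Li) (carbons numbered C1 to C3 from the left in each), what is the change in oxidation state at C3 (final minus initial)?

Before: C3 has 1 bond to C, 3 bonds to H → oxidation state -3.
After: C3 has 1 bond to C, 2 bonds to H, 1 bond to Li → oxidation state -3.
Δ = -3 − (-3) = 0, so no net redox change at C3.

0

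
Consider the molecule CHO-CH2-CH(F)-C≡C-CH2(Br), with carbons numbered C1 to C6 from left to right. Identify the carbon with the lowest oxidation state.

Bonds to more-electronegative neighbours contribute +1 each, bonds to H or metals contribute −1 each, and C–C bonds contribute 0. Tallying each carbon:
C1: 1C, 1H, 2O → 0 − 1 + 2 = +1
C2: 2C, 2H → 0 − 2 = -2
C3: 2C, 1H, 1F → 0 − 1 + 1 = 0
C4: 4C → 0 = 0
C5: 4C → 0 = 0
C6: 1C, 2H, 1Br → 0 − 2 + 1 = -1
The most reduced carbon is C2 at -2.

C2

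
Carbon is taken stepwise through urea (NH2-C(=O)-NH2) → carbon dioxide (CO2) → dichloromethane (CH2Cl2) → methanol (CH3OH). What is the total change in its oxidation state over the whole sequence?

Carbon oxidation states along the series — urea: +4, carbon dioxide: +4, dichloromethane: 0, methanol: -2.
Net change = -2 − (+4) = -6.

-6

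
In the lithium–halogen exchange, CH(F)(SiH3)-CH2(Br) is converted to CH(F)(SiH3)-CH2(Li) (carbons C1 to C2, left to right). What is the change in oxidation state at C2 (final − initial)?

Before: C2 has 1 bond to C, 2 bonds to H, 1 bond to Br → oxidation state -1.
After: C2 has 1 bond to C, 2 bonds to H, 1 bond to Li → oxidation state -3.
Δ = -3 − (-1) = -2, so this is a reduction at C2.

-2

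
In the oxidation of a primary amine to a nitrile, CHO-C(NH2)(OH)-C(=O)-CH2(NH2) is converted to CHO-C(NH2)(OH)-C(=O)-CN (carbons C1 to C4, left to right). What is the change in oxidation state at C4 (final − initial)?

+4

Before: C4 has 1 bond to C, 2 bonds to H, 1 bond to N → oxidation state -1.
After: C4 has 1 bond to C, 3 bonds to N → oxidation state +3.
Δ = +3 − (-1) = +4, so this is an oxidation at C4.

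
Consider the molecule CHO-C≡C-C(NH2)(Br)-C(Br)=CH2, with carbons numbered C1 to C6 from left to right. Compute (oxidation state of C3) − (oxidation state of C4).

-2

C3: 4C → 0 = 0
C4: 2C, 1N, 1Br → 0 + 1 + 1 = +2
Difference: 0 − (+2) = -2.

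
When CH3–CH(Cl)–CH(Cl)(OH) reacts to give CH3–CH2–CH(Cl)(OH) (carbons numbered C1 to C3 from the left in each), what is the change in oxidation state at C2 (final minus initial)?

Before: C2 has 2 bonds to C, 1 bond to H, 1 bond to Cl → oxidation state 0.
After: C2 has 2 bonds to C, 2 bonds to H → oxidation state -2.
Δ = -2 − (0) = -2, so this is a reduction at C2.

-2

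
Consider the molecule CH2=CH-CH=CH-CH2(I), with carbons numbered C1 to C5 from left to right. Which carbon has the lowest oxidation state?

Assign +1 per bond to O/N/halogen, −1 per bond to H or an electropositive element, and 0 per bond to carbon. Tallying each carbon:
C1: 2C, 2H → 0 − 2 = -2
C2: 3C, 1H → 0 − 1 = -1
C3: 3C, 1H → 0 − 1 = -1
C4: 3C, 1H → 0 − 1 = -1
C5: 1C, 2H, 1I → 0 − 2 + 1 = -1
The most reduced carbon is C1 at -2.

C1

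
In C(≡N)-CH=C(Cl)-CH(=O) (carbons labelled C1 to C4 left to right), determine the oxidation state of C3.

+1

C3 has a double bond to C (2×0 = 0), one bond to C (0), one bond to Cl (+1).
Oxidation state = 0 + 0 + 1 = +1.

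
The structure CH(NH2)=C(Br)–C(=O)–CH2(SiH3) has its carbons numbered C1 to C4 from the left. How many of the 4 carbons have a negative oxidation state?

1

Count +1 for every bond to an atom more electronegative than carbon and −1 for every bond to one less electronegative; C–C bonds are 0. Tallying each carbon:
C1: 2C, 1H, 1N → 0 − 1 + 1 = 0
C2: 3C, 1Br → 0 + 1 = +1
C3: 2C, 2O → 0 + 2 = +2
C4: 1C, 2H, 1Si → 0 − 2 − 1 = -3
1 carbon (C4) meets the condition.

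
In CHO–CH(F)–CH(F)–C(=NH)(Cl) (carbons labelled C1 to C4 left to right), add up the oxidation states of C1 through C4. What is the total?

Tallying each carbon's bonds:
C1: 1C, 1H, 2O → 0 − 1 + 2 = +1
C2: 2C, 1H, 1F → 0 − 1 + 1 = 0
C3: 2C, 1H, 1F → 0 − 1 + 1 = 0
C4: 1C, 2N, 1Cl → 0 + 2 + 1 = +3
Sum = +1 + 0 + 0 + 3 = +4.

+4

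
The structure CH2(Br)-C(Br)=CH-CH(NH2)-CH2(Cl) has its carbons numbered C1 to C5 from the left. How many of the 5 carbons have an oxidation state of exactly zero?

1

Tallying each carbon's bonds:
C1: 1C, 2H, 1Br → 0 − 2 + 1 = -1
C2: 3C, 1Br → 0 + 1 = +1
C3: 3C, 1H → 0 − 1 = -1
C4: 2C, 1H, 1N → 0 − 1 + 1 = 0
C5: 1C, 2H, 1Cl → 0 − 2 + 1 = -1
1 carbon (C4) meets the condition.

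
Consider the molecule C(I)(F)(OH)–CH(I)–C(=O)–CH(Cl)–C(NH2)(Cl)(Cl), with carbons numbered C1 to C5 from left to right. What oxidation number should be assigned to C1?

+3

Count +1 for every bond to an atom more electronegative than carbon and −1 for every bond to one less electronegative; C–C bonds are 0.
C1 has one bond to C (0), one bond to I (+1), one bond to F (+1), one bond to O (+1).
Oxidation state = 0 + 1 + 1 + 1 = +3.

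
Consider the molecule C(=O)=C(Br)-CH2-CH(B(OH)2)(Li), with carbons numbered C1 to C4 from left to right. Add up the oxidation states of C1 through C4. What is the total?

Assign +1 per bond to O/N/halogen, −1 per bond to H or an electropositive element, and 0 per bond to carbon. Tallying each carbon:
C1: 2C, 2O → 0 + 2 = +2
C2: 3C, 1Br → 0 + 1 = +1
C3: 2C, 2H → 0 − 2 = -2
C4: 1C, 1H, 1Li, 1B → 0 − 1 − 1 − 1 = -3
Sum = +2 + 1 − 2 − 3 = -2.

-2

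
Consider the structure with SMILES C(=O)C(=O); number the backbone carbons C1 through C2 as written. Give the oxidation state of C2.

C2 has one bond to C (0), one bond to H (-1), a double bond to O (2×+1 = +2).
Oxidation state = 0 − 1 + 2 = +1.

+1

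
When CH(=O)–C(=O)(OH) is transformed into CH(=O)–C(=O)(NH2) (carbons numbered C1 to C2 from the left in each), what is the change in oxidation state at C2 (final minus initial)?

0

Before: C2 has 1 bond to C, 3 bonds to O → oxidation state +3.
After: C2 has 1 bond to C, 2 bonds to O, 1 bond to N → oxidation state +3.
Δ = +3 − (+3) = 0, so no net redox change at C2.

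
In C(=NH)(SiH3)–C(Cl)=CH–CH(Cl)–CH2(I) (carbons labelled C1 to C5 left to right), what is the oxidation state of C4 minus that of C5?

C4: 2C, 1H, 1Cl → 0 − 1 + 1 = 0
C5: 1C, 2H, 1I → 0 − 2 + 1 = -1
Difference: 0 − (-1) = +1.

+1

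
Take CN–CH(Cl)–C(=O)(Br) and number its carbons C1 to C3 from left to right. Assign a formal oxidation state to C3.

C3 has one bond to C (0), a double bond to O (2×+1 = +2), one bond to Br (+1).
Oxidation state = 0 + 2 + 1 = +3.

+3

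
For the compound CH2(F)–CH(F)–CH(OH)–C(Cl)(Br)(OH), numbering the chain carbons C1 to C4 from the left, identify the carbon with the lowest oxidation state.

Each bond to a more electronegative atom (O, N, halogen) counts +1, each bond to a less electronegative atom (H, metal, B, Si) counts −1, and each C–C bond counts 0. Tallying each carbon:
C1: 1C, 2H, 1F → 0 − 2 + 1 = -1
C2: 2C, 1H, 1F → 0 − 1 + 1 = 0
C3: 2C, 1H, 1O → 0 − 1 + 1 = 0
C4: 1C, 1O, 1Cl, 1Br → 0 + 1 + 1 + 1 = +3
The most reduced carbon is C1 at -1.

C1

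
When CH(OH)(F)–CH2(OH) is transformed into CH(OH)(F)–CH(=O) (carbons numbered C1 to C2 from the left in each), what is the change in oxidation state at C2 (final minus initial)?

+2

Before: C2 has 1 bond to C, 2 bonds to H, 1 bond to O → oxidation state -1.
After: C2 has 1 bond to C, 1 bond to H, 2 bonds to O → oxidation state +1.
Δ = +1 − (-1) = +2, so this is an oxidation at C2.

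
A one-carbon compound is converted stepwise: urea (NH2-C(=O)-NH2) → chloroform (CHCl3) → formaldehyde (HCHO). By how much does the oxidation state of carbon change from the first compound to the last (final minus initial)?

Carbon oxidation states along the series — urea: +4, chloroform: +2, formaldehyde: 0.
Net change = 0 − (+4) = -4.

-4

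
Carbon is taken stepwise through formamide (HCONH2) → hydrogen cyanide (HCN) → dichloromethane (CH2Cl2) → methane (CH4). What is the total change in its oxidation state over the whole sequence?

Carbon oxidation states along the series — formamide: +2, hydrogen cyanide: +2, dichloromethane: 0, methane: -4.
Net change = -4 − (+2) = -6.

-6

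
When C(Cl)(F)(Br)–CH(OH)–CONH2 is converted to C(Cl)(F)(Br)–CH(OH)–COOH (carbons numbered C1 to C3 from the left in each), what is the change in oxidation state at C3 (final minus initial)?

Before: C3 has 1 bond to C, 2 bonds to O, 1 bond to N → oxidation state +3.
After: C3 has 1 bond to C, 3 bonds to O → oxidation state +3.
Δ = +3 − (+3) = 0, so no net redox change at C3.

0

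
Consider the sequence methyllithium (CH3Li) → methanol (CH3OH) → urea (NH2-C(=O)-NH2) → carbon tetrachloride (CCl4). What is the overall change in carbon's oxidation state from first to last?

+8

Carbon oxidation states along the series — methyllithium: -4, methanol: -2, urea: +4, carbon tetrachloride: +4.
Net change = +4 − (-4) = +8.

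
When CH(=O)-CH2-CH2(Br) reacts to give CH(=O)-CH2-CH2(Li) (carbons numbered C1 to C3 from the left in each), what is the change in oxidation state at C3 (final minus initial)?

Before: C3 has 1 bond to C, 2 bonds to H, 1 bond to Br → oxidation state -1.
After: C3 has 1 bond to C, 2 bonds to H, 1 bond to Li → oxidation state -3.
Δ = -3 − (-1) = -2, so this is a reduction at C3.

-2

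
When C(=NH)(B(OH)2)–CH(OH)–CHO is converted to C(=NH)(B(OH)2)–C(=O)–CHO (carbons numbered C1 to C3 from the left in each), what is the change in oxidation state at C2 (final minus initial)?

+2

Before: C2 has 2 bonds to C, 1 bond to H, 1 bond to O → oxidation state 0.
After: C2 has 2 bonds to C, 2 bonds to O → oxidation state +2.
Δ = +2 − (0) = +2, so this is an oxidation at C2.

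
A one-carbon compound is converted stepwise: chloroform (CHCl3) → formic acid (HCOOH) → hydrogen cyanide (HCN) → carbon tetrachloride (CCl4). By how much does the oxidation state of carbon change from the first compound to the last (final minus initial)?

Carbon oxidation states along the series — chloroform: +2, formic acid: +2, hydrogen cyanide: +2, carbon tetrachloride: +4.
Net change = +4 − (+2) = +2.

+2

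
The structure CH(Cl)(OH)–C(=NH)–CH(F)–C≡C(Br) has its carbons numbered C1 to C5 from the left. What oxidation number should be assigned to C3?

Count +1 for every bond to an atom more electronegative than carbon and −1 for every bond to one less electronegative; C–C bonds are 0.
C3 has one bond to C (0), one bond to C (0), one bond to F (+1), one bond to H (-1).
Oxidation state = 0 + 0 + 1 − 1 = 0.

0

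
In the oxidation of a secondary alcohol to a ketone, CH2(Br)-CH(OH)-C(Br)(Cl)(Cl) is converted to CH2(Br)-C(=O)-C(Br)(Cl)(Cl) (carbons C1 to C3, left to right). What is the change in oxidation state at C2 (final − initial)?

Before: C2 has 2 bonds to C, 1 bond to H, 1 bond to O → oxidation state 0.
After: C2 has 2 bonds to C, 2 bonds to O → oxidation state +2.
Δ = +2 − (0) = +2, so this is an oxidation at C2.

+2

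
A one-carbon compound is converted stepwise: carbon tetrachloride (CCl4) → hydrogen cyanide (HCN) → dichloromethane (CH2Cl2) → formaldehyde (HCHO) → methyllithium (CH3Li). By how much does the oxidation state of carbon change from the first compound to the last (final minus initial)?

Carbon oxidation states along the series — carbon tetrachloride: +4, hydrogen cyanide: +2, dichloromethane: 0, formaldehyde: 0, methyllithium: -4.
Net change = -4 − (+4) = -8.

-8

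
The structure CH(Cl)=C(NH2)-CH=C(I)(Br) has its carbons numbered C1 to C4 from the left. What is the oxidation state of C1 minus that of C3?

C1: 2C, 1H, 1Cl → 0 − 1 + 1 = 0
C3: 3C, 1H → 0 − 1 = -1
Difference: 0 − (-1) = +1.

+1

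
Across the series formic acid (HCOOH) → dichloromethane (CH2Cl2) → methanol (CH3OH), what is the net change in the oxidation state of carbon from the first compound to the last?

Carbon oxidation states along the series — formic acid: +2, dichloromethane: 0, methanol: -2.
Net change = -2 − (+2) = -4.

-4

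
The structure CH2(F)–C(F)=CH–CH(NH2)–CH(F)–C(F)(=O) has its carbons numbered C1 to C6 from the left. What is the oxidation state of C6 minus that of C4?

+3

C6: 1C, 2O, 1F → 0 + 2 + 1 = +3
C4: 2C, 1H, 1N → 0 − 1 + 1 = 0
Difference: +3 − (0) = +3.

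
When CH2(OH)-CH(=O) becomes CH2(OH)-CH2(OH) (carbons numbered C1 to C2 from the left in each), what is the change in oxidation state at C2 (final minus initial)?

-2

Before: C2 has 1 bond to C, 1 bond to H, 2 bonds to O → oxidation state +1.
After: C2 has 1 bond to C, 2 bonds to H, 1 bond to O → oxidation state -1.
Δ = -1 − (+1) = -2, so this is a reduction at C2.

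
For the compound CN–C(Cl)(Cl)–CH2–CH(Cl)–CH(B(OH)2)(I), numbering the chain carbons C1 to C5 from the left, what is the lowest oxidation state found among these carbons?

-2

Tallying each carbon's bonds:
C1: 1C, 3N → 0 + 3 = +3
C2: 2C, 2Cl → 0 + 2 = +2
C3: 2C, 2H → 0 − 2 = -2
C4: 2C, 1H, 1Cl → 0 − 1 + 1 = 0
C5: 1C, 1H, 1I, 1B → 0 − 1 + 1 − 1 = -1
The lowest value is -2.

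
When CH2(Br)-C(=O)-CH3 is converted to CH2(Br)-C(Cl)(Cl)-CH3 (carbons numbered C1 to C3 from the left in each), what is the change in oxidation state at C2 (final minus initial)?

Before: C2 has 2 bonds to C, 2 bonds to O → oxidation state +2.
After: C2 has 2 bonds to C, 2 bonds to Cl → oxidation state +2.
Δ = +2 − (+2) = 0, so no net redox change at C2.

0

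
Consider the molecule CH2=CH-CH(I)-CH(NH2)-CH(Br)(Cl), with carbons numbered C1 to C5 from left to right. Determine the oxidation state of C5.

Count +1 for every bond to an atom more electronegative than carbon and −1 for every bond to one less electronegative; C–C bonds are 0.
C5 has one bond to C (0), one bond to Br (+1), one bond to H (-1), one bond to Cl (+1).
Oxidation state = 0 + 1 − 1 + 1 = +1.

+1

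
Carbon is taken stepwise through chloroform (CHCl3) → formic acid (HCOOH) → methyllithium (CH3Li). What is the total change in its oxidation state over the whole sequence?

-6

Carbon oxidation states along the series — chloroform: +2, formic acid: +2, methyllithium: -4.
Net change = -4 − (+2) = -6.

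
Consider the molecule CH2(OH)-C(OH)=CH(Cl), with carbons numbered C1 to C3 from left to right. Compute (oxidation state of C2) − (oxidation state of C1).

C2: 3C, 1O → 0 + 1 = +1
C1: 1C, 2H, 1O → 0 − 2 + 1 = -1
Difference: +1 − (-1) = +2.

+2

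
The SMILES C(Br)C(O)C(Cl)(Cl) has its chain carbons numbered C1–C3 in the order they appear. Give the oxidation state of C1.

C1 has one bond to C (0), one bond to Br (+1), one bond to H (-1), one bond to H (-1).
Oxidation state = 0 + 1 − 1 − 1 = -1.

-1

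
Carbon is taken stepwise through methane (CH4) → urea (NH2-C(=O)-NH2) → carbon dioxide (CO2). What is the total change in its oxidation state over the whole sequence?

Carbon oxidation states along the series — methane: -4, urea: +4, carbon dioxide: +4.
Net change = +4 − (-4) = +8.

+8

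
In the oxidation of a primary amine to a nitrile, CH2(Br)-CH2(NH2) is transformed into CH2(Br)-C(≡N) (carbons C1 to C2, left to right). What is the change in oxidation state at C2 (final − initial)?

+4

Before: C2 has 1 bond to C, 2 bonds to H, 1 bond to N → oxidation state -1.
After: C2 has 1 bond to C, 3 bonds to N → oxidation state +3.
Δ = +3 − (-1) = +4, so this is an oxidation at C2.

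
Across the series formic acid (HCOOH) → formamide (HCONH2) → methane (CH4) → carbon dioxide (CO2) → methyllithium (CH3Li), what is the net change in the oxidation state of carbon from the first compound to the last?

Carbon oxidation states along the series — formic acid: +2, formamide: +2, methane: -4, carbon dioxide: +4, methyllithium: -4.
Net change = -4 − (+2) = -6.

-6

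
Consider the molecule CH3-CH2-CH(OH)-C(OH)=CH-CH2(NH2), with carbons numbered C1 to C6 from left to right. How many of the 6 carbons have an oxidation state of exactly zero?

1

Count +1 for every bond to an atom more electronegative than carbon and −1 for every bond to one less electronegative; C–C bonds are 0. Tallying each carbon:
C1: 1C, 3H → 0 − 3 = -3
C2: 2C, 2H → 0 − 2 = -2
C3: 2C, 1H, 1O → 0 − 1 + 1 = 0
C4: 3C, 1O → 0 + 1 = +1
C5: 3C, 1H → 0 − 1 = -1
C6: 1C, 2H, 1N → 0 − 2 + 1 = -1
1 carbon (C3) meets the condition.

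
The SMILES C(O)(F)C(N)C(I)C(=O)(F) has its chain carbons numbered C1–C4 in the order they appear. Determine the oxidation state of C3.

Each bond to a more electronegative atom (O, N, halogen) counts +1, each bond to a less electronegative atom (H, metal, B, Si) counts −1, and each C–C bond counts 0.
C3 has one bond to C (0), one bond to C (0), one bond to H (-1), one bond to I (+1).
Oxidation state = 0 + 0 − 1 + 1 = 0.

0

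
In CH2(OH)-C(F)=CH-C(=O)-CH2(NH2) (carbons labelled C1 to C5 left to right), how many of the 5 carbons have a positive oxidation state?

2

Assign +1 per bond to O/N/halogen, −1 per bond to H or an electropositive element, and 0 per bond to carbon. Tallying each carbon:
C1: 1C, 2H, 1O → 0 − 2 + 1 = -1
C2: 3C, 1F → 0 + 1 = +1
C3: 3C, 1H → 0 − 1 = -1
C4: 2C, 2O → 0 + 2 = +2
C5: 1C, 2H, 1N → 0 − 2 + 1 = -1
2 carbons (C2, C4) meet the condition.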